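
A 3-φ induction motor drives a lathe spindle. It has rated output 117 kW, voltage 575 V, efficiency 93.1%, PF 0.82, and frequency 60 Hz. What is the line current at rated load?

P_out = 117 kW = 117000 W
P_in = P_out / η = 117000 / 0.931 = 125671 W
I_L = P_in / (√3·V_L·cosφ) = 125671 / (1.732 × 575 × 0.82) = 154 A

154 A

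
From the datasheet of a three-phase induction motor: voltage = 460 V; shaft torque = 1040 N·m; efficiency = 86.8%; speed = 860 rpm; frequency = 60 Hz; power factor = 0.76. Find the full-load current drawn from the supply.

178 A

ω = 2π×860/60 = 90.06 rad/s; P_out = τω = 1040 × 90.06 = 93662 W
P_in = P_out / η = 93662 / 0.868 = 107906 W
I_L = P_in / (√3·V_L·cosφ) = 107906 / (1.732 × 460 × 0.76) = 178 A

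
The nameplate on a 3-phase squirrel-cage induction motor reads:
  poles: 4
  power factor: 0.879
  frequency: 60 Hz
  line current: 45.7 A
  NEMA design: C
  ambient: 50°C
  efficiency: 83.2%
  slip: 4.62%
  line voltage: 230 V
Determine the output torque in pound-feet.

54.6 lb·ft

P_in = √3·V·I·cosφ = 1.732 × 230 × 45.7 × 0.879 = 16002 W
P_out = η·P_in = 0.832 × 16002 = 13314 W
n_s = 120×60/4 = 1800 rpm; n = 1800×(1−0.0462) = 1717 rpm
ω = 2π×1717/60 = 179.8 rad/s
τ = P_out/ω = 13314/179.8 = 74.05 N·m
In lb·ft: 74.05/1.356 = 54.6 lb·ft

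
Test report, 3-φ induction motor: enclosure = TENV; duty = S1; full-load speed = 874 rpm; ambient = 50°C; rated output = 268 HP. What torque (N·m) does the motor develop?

2180 N·m

P_out = 268 × 746 = 199928 W
ω = 2π × 874/60 = 91.53 rad/s
τ = P_out/ω = 199928/91.53 = 2180 N·m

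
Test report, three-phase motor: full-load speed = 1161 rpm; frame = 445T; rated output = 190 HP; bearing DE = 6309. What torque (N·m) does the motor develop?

1170 N·m

P_out = 190 × 746 = 141740 W
ω = 2π × 1161/60 = 121.6 rad/s
τ = P_out/ω = 141740/121.6 = 1170 N·m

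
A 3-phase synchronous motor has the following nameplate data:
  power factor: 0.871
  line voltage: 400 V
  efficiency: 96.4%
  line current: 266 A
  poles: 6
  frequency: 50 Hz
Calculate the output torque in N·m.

P_in = √3·V·I·cosφ = 1.732 × 400 × 266 × 0.871 = 160512 W
P_out = η·P_in = 0.964 × 160512 = 154734 W
n = n_s = 120×50/6 = 1000 rpm (synchronous)
ω = 2π×1000/60 = 104.7 rad/s
τ = P_out/ω = 154734/104.7 = 1480 N·m

1480 N·m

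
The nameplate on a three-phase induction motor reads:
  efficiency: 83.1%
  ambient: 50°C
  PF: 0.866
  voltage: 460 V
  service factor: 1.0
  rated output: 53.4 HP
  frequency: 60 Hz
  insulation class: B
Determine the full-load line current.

69.5 A

P_out = 53.4 × 746 = 39836 W
P_in = P_out / η = 39836 / 0.831 = 47937 W
I_L = P_in / (√3·V_L·cosφ) = 47937 / (1.732 × 460 × 0.866) = 69.5 A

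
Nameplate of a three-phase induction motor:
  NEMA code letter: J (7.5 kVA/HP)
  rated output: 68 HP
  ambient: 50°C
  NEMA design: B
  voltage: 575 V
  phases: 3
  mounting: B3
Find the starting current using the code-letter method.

512 A

S_LR = 7.5 × 68 = 510 kVA
I_LR = S_LR/(√3·V_L) = 510000/(1.732×575) = 512 A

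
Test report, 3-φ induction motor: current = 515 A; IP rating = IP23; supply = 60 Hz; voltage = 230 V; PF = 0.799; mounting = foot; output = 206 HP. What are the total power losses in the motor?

P_in = √3·V·I·cosφ = 1.732×230×515×0.799 = 163919 W
P_out = 206×746 = 153676 W
Losses = P_in − P_out = 163919 − 153676 = 10243 W

10.2 kW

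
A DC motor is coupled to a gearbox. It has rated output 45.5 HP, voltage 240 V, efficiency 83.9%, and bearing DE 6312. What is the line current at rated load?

169 A

P_out = 45.5 × 746 = 33943 W
P_in = P_out / η = 33943 / 0.839 = 40456 W
I = P_in / V = 40456 / 240 = 169 A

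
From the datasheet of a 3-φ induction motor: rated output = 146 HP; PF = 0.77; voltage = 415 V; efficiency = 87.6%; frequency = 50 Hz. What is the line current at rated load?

225 A

P_out = 146 × 746 = 108916 W
P_in = P_out / η = 108916 / 0.876 = 124333 W
I_L = P_in / (√3·V_L·cosφ) = 124333 / (1.732 × 415 × 0.77) = 225 A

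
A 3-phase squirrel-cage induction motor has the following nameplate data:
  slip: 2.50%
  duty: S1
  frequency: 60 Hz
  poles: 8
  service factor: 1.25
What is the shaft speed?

878 rpm

n_s = 120f/p = 120×60/8 = 900 rpm
n = n_s(1 − s) = 900 × (1 − 0.025) = 878 rpm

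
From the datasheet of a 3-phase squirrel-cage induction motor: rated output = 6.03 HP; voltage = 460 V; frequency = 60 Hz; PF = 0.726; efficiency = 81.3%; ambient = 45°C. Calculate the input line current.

9.57 A

P_out = 6.03 × 746 = 4498 W
P_in = P_out / η = 4498 / 0.813 = 5533 W
I_L = P_in / (√3·V_L·cosφ) = 5533 / (1.732 × 460 × 0.726) = 9.57 A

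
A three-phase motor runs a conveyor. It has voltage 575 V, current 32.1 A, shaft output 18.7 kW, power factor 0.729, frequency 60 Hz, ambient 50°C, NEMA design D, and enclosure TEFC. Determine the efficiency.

80.2 %

P_out = 18.7 kW = 18700 W
P_in = √3·V_L·I_L·cosφ = 1.732 × 575 × 32.1 × 0.729 = 23305 W
η = P_out / P_in = 18700 / 23305 = 0.802 = 80.2%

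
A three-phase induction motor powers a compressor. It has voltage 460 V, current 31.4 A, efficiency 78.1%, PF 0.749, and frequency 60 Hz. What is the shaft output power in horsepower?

P_in = √3·V·I·cosφ = 1.732 × 460 × 31.4 × 0.749 = 18738 W
P_out = η·P_in = 0.781 × 18738 = 14634 W
= 14634/746 = 19.6 HP

19.6 HP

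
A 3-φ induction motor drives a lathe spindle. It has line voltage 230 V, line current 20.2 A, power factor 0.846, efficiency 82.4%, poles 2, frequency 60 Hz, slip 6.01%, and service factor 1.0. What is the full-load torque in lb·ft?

P_in = √3·V·I·cosφ = 1.732 × 230 × 20.2 × 0.846 = 6808 W
P_out = η·P_in = 0.824 × 6808 = 5610 W
n_s = 120×60/2 = 3600 rpm; n = 3600×(1−0.0601) = 3384 rpm
ω = 2π×3384/60 = 354.4 rad/s
τ = P_out/ω = 5610/354.4 = 15.83 N·m
In lb·ft: 15.83/1.356 = 11.7 lb·ft

11.7 lb·ft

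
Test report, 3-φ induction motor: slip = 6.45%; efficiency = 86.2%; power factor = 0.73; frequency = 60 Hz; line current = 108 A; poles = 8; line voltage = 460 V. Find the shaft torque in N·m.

614 N·m

P_in = √3·V·I·cosφ = 1.732 × 460 × 108 × 0.73 = 62813 W
P_out = η·P_in = 0.862 × 62813 = 54145 W
n_s = 120×60/8 = 900 rpm; n = 900×(1−0.0645) = 842 rpm
ω = 2π×842/60 = 88.17 rad/s
τ = P_out/ω = 54145/88.17 = 614 N·m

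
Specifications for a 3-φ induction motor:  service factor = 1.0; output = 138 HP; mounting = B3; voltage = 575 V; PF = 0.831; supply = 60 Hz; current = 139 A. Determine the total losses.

12.1 kW

P_in = √3·V·I·cosφ = 1.732×575×139×0.831 = 115035 W
P_out = 138×746 = 102948 W
Losses = P_in − P_out = 115035 − 102948 = 12087 W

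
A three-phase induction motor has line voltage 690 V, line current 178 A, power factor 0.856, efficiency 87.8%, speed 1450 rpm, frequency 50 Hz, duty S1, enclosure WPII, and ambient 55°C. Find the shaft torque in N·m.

1050 N·m

P_in = √3·V·I·cosφ = 1.732 × 690 × 178 × 0.856 = 182092 W
P_out = η·P_in = 0.878 × 182092 = 159877 W
n = 1450 rpm
ω = 2π×1450/60 = 151.8 rad/s
τ = P_out/ω = 159877/151.8 = 1050 N·m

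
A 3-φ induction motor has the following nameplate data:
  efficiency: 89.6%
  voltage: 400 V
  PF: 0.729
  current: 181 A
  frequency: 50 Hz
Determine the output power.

P_in = √3·V·I·cosφ = 1.732 × 400 × 181 × 0.729 = 91414 W
P_out = η·P_in = 0.896 × 91414 = 81907 W

81.9 kW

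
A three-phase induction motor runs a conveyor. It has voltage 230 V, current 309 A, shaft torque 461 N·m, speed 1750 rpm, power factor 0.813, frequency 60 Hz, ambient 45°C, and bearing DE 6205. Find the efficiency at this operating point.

84.4 %

ω = 2π × 1750/60 = 183.3 rad/s; P_out = τω = 461 × 183.3 = 84501 W
P_in = √3·V_L·I_L·cosφ = 1.732 × 230 × 309 × 0.813 = 100075 W
η = P_out / P_in = 84501 / 100075 = 0.844 = 84.4%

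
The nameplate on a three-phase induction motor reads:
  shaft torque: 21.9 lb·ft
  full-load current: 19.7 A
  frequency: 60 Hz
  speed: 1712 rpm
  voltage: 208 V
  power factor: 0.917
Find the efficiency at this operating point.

81.8 %

τ = 21.9 lb·ft × 1.356 = 29.7 N·m
ω = 2π × 1712/60 = 179.3 rad/s; P_out = τω = 29.7 × 179.3 = 5325 W
P_in = √3·V_L·I_L·cosφ = 1.732 × 208 × 19.7 × 0.917 = 6508 W
η = P_out / P_in = 5325 / 6508 = 0.818 = 81.8%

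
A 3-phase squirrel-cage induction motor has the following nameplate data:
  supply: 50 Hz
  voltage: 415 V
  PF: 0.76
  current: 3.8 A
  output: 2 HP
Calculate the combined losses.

584 W

P_in = √3·V·I·cosφ = 1.732×415×3.8×0.76 = 2076 W
P_out = 2×746 = 1492 W
Losses = P_in − P_out = 2076 − 1492 = 584 W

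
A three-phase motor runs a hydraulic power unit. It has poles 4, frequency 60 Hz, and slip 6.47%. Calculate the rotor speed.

n_s = 120f/p = 120×60/4 = 1800 rpm
n = n_s(1 − s) = 1800 × (1 − 0.0647) = 1684 rpm

1684 rpm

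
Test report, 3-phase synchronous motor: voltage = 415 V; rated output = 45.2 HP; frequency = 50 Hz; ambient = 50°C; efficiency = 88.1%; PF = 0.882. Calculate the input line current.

60.4 A

P_out = 45.2 × 746 = 33719 W
P_in = P_out / η = 33719 / 0.881 = 38274 W
I_L = P_in / (√3·V_L·cosφ) = 38274 / (1.732 × 415 × 0.882) = 60.4 A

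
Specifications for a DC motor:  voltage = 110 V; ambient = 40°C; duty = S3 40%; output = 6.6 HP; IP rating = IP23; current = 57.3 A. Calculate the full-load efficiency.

P_out = 6.6 × 746 = 4924 W
P_in = V·I = 110 × 57.3 = 6303 W
η = P_out / P_in = 4924 / 6303 = 0.781 = 78.1%

78.1 %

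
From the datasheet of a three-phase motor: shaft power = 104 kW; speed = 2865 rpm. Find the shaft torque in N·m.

347 N·m

ω = 2π × 2865/60 = 300 rad/s
τ = P/ω = 104000/300 = 347 N·m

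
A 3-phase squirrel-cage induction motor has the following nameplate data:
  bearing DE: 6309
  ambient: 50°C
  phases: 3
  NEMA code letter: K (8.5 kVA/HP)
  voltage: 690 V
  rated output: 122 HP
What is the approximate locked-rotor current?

868 A

S_LR = 8.5 × 122 = 1037 kVA
I_LR = S_LR/(√3·V_L) = 1037000/(1.732×690) = 868 A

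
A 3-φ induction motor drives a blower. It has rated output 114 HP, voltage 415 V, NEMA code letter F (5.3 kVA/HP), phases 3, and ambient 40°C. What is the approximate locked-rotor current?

S_LR = 5.3 × 114 = 604.2 kVA
I_LR = S_LR/(√3·V_L) = 604200/(1.732×415) = 841 A

841 A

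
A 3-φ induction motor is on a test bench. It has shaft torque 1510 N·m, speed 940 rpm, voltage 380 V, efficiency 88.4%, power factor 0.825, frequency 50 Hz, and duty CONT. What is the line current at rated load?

310 A

ω = 2π×940/60 = 98.44 rad/s; P_out = τω = 1510 × 98.44 = 148644 W
P_in = P_out / η = 148644 / 0.884 = 168149 W
I_L = P_in / (√3·V_L·cosφ) = 168149 / (1.732 × 380 × 0.825) = 310 A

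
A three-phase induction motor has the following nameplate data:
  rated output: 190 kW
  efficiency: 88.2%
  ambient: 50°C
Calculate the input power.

P_out = 190000 W
P_in = P_out/η = 190000/0.882 = 215420 W = 215 kW

215 kW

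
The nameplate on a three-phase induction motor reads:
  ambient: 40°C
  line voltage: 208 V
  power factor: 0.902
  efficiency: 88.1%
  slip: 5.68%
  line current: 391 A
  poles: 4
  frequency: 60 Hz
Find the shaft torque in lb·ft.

464 lb·ft

P_in = √3·V·I·cosφ = 1.732 × 208 × 391 × 0.902 = 127056 W
P_out = η·P_in = 0.881 × 127056 = 111936 W
n_s = 120×60/4 = 1800 rpm; n = 1800×(1−0.0568) = 1698 rpm
ω = 2π×1698/60 = 177.8 rad/s
τ = P_out/ω = 111936/177.8 = 629.6 N·m
In lb·ft: 629.6/1.356 = 464 lb·ft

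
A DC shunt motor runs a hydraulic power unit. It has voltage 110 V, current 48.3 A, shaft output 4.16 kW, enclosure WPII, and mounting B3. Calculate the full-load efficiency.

P_out = 4.16 kW = 4160 W
P_in = V·I = 110 × 48.3 = 5313 W
η = P_out / P_in = 4160 / 5313 = 0.783 = 78.3%

78.3 %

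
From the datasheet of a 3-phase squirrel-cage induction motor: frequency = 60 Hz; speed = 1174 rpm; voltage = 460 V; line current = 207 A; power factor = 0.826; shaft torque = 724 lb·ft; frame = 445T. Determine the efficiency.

τ = 724 lb·ft × 1.356 = 981.7 N·m
ω = 2π × 1174/60 = 122.9 rad/s; P_out = τω = 981.7 × 122.9 = 120651 W
P_in = √3·V_L·I_L·cosφ = 1.732 × 460 × 207 × 0.826 = 136225 W
η = P_out / P_in = 120651 / 136225 = 0.886 = 88.6%

88.6 %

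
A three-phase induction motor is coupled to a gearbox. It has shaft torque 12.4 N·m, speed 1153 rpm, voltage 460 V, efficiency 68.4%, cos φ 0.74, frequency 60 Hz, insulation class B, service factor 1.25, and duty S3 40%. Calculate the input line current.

ω = 2π×1153/60 = 120.7 rad/s; P_out = τω = 12.4 × 120.7 = 1497 W
P_in = P_out / η = 1497 / 0.684 = 2189 W
I_L = P_in / (√3·V_L·cosφ) = 2189 / (1.732 × 460 × 0.74) = 3.71 A

3.71 A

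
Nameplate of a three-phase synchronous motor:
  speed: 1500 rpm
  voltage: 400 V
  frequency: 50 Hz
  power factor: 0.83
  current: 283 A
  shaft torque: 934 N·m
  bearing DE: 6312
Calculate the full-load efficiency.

90.2 %

ω = 2π × 1500/60 = 157.1 rad/s; P_out = τω = 934 × 157.1 = 146731 W
P_in = √3·V_L·I_L·cosφ = 1.732 × 400 × 283 × 0.83 = 162732 W
η = P_out / P_in = 146731 / 162732 = 0.902 = 90.2%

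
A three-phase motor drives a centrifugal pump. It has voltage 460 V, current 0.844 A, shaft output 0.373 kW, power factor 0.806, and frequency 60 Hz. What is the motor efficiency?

P_out = 0.373 kW = 373 W
P_in = √3·V_L·I_L·cosφ = 1.732 × 460 × 0.844 × 0.806 = 542 W
η = P_out / P_in = 373 / 542 = 0.688 = 68.8%

68.8 %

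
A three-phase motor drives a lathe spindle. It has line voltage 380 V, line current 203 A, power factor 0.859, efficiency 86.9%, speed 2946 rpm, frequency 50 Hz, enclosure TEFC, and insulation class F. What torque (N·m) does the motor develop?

323 N·m

P_in = √3·V·I·cosφ = 1.732 × 380 × 203 × 0.859 = 114768 W
P_out = η·P_in = 0.869 × 114768 = 99733 W
n = 2946 rpm
ω = 2π×2946/60 = 308.5 rad/s
τ = P_out/ω = 99733/308.5 = 323 N·m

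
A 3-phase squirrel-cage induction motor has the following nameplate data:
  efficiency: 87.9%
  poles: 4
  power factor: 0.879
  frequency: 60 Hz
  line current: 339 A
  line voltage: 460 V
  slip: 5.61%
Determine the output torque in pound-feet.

865 lb·ft

P_in = √3·V·I·cosφ = 1.732 × 460 × 339 × 0.879 = 237407 W
P_out = η·P_in = 0.879 × 237407 = 208681 W
n_s = 120×60/4 = 1800 rpm; n = 1800×(1−0.0561) = 1699 rpm
ω = 2π×1699/60 = 177.9 rad/s
τ = P_out/ω = 208681/177.9 = 1173 N·m
In lb·ft: 1173/1.356 = 865 lb·ft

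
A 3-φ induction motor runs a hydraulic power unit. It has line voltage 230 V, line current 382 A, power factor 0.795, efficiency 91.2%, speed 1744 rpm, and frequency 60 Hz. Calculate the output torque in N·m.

604 N·m

P_in = √3·V·I·cosφ = 1.732 × 230 × 382 × 0.795 = 120978 W
P_out = η·P_in = 0.912 × 120978 = 110332 W
n = 1744 rpm
ω = 2π×1744/60 = 182.6 rad/s
τ = P_out/ω = 110332/182.6 = 604 N·m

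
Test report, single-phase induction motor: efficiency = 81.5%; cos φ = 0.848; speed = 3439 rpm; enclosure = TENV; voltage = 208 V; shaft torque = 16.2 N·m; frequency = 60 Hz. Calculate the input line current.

ω = 2π×3439/60 = 360.1 rad/s; P_out = τω = 16.2 × 360.1 = 5834 W
P_in = P_out / η = 5834 / 0.815 = 7158 W
I = P_in / (V·cosφ) = 7158 / (208 × 0.848) = 40.6 A

40.6 A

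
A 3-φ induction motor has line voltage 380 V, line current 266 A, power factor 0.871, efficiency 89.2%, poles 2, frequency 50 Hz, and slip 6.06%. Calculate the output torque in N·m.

461 N·m

P_in = √3·V·I·cosφ = 1.732 × 380 × 266 × 0.871 = 152486 W
P_out = η·P_in = 0.892 × 152486 = 136018 W
n_s = 120×50/2 = 3000 rpm; n = 3000×(1−0.0606) = 2818 rpm
ω = 2π×2818/60 = 295.1 rad/s
τ = P_out/ω = 136018/295.1 = 461 N·m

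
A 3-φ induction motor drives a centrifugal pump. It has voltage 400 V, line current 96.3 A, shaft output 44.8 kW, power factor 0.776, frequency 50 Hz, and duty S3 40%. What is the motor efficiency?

P_out = 44.8 kW = 44800 W
P_in = √3·V_L·I_L·cosφ = 1.732 × 400 × 96.3 × 0.776 = 51772 W
η = P_out / P_in = 44800 / 51772 = 0.865 = 86.5%

86.5 %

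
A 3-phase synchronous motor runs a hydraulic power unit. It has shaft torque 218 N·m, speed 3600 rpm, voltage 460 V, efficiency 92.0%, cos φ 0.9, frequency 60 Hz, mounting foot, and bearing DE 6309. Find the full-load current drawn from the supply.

ω = 2π×3600/60 = 377 rad/s; P_out = τω = 218 × 377 = 82186 W
P_in = P_out / η = 82186 / 0.920 = 89333 W
I_L = P_in / (√3·V_L·cosφ) = 89333 / (1.732 × 460 × 0.9) = 125 A

125 A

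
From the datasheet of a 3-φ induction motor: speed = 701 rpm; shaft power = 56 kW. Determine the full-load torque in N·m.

ω = 2π × 701/60 = 73.41 rad/s
τ = P/ω = 56000/73.41 = 763 N·m

763 N·m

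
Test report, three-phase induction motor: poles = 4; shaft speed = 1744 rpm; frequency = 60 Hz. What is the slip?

n_s = 120f/p = 120×60/4 = 1800 rpm
s = (n_s − n)/n_s = (1800 − 1744)/1800 = 0.0311

3.1 %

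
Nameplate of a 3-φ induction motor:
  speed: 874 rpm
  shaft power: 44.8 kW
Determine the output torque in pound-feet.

ω = 2π × 874/60 = 91.53 rad/s
τ = P/ω = 44800/91.53 = 489.5 N·m
In lb·ft: 489.5/1.356 = 361 lb·ft

361 lb·ft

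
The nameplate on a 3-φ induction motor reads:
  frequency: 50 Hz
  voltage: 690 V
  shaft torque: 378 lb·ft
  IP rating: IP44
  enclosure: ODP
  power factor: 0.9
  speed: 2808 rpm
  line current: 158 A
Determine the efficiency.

τ = 378 lb·ft × 1.356 = 512.6 N·m
ω = 2π × 2808/60 = 294.1 rad/s; P_out = τω = 512.6 × 294.1 = 150756 W
P_in = √3·V_L·I_L·cosφ = 1.732 × 690 × 158 × 0.9 = 169940 W
η = P_out / P_in = 150756 / 169940 = 0.887 = 88.7%

88.7 %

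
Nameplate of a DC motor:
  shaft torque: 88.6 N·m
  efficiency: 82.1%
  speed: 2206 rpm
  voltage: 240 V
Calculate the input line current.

ω = 2π×2206/60 = 231 rad/s; P_out = τω = 88.6 × 231 = 20467 W
P_in = P_out / η = 20467 / 0.821 = 24929 W
I = P_in / V = 24929 / 240 = 104 A

104 A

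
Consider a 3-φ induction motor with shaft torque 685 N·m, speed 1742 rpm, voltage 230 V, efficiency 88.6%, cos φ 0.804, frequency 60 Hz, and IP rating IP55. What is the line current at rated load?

ω = 2π×1742/60 = 182.4 rad/s; P_out = τω = 685 × 182.4 = 124944 W
P_in = P_out / η = 124944 / 0.886 = 141020 W
I_L = P_in / (√3·V_L·cosφ) = 141020 / (1.732 × 230 × 0.804) = 440 A

440 A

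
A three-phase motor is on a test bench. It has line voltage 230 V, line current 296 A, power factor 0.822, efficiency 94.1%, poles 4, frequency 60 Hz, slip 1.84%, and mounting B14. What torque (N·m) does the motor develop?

P_in = √3·V·I·cosφ = 1.732 × 230 × 296 × 0.822 = 96926 W
P_out = η·P_in = 0.941 × 96926 = 91207 W
n_s = 120×60/4 = 1800 rpm; n = 1800×(1−0.0184) = 1767 rpm
ω = 2π×1767/60 = 185 rad/s
τ = P_out/ω = 91207/185 = 493 N·m

493 N·m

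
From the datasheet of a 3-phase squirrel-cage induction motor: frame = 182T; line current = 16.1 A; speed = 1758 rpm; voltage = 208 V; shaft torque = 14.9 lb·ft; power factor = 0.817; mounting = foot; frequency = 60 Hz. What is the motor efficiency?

τ = 14.9 lb·ft × 1.356 = 20.2 N·m
ω = 2π × 1758/60 = 184.1 rad/s; P_out = τω = 20.2 × 184.1 = 3719 W
P_in = √3·V_L·I_L·cosφ = 1.732 × 208 × 16.1 × 0.817 = 4739 W
η = P_out / P_in = 3719 / 4739 = 0.785 = 78.5%

78.5 %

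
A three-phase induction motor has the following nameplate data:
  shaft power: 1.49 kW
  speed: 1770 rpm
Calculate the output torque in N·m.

ω = 2π × 1770/60 = 185.4 rad/s
τ = P/ω = 1490/185.4 = 8.04 N·m

8.04 N·m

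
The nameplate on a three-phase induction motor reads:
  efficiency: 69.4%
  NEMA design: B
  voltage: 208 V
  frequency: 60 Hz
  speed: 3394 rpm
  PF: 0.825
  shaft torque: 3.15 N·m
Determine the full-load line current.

ω = 2π×3394/60 = 355.4 rad/s; P_out = τω = 3.15 × 355.4 = 1120 W
P_in = P_out / η = 1120 / 0.694 = 1614 W
I_L = P_in / (√3·V_L·cosφ) = 1614 / (1.732 × 208 × 0.825) = 5.43 A

5.43 A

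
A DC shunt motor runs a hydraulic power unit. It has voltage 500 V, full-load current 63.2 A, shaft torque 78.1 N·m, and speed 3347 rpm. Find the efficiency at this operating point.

86.6 %

ω = 2π × 3347/60 = 350.5 rad/s; P_out = τω = 78.1 × 350.5 = 27374 W
P_in = V·I = 500 × 63.2 = 31600 W
η = P_out / P_in = 27374 / 31600 = 0.866 = 86.6%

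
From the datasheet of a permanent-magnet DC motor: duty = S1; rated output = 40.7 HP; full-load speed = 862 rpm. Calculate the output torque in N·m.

P_out = 40.7 × 746 = 30362 W
ω = 2π × 862/60 = 90.27 rad/s
τ = P_out/ω = 30362/90.27 = 336 N·m

336 N·m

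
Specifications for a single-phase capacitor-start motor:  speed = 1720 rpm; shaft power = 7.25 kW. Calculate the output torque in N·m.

40.3 N·m

ω = 2π × 1720/60 = 180.1 rad/s
τ = P/ω = 7250/180.1 = 40.3 N·m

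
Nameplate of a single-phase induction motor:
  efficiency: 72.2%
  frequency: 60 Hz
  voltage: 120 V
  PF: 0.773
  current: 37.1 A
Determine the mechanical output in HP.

P_in = V·I·cosφ = 120 × 37.1 × 0.773 = 3441 W
P_out = η·P_in = 0.722 × 3441 = 2484 W
= 2484/746 = 3.33 HP

3.33 HP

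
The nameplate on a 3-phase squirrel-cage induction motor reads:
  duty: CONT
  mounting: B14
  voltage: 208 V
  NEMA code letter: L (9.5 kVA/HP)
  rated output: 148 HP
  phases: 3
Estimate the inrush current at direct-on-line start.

3900 A

S_LR = 9.5 × 148 = 1406 kVA
I_LR = S_LR/(√3·V_L) = 1406000/(1.732×208) = 3900 A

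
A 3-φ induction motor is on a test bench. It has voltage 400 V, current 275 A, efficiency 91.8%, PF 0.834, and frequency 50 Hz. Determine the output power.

P_in = √3·V·I·cosφ = 1.732 × 400 × 275 × 0.834 = 158894 W
P_out = η·P_in = 0.918 × 158894 = 145865 W

146 kW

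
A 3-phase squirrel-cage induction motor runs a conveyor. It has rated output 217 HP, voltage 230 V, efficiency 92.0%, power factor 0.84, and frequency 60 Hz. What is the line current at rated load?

526 A

P_out = 217 × 746 = 161882 W
P_in = P_out / η = 161882 / 0.920 = 175959 W
I_L = P_in / (√3·V_L·cosφ) = 175959 / (1.732 × 230 × 0.84) = 526 A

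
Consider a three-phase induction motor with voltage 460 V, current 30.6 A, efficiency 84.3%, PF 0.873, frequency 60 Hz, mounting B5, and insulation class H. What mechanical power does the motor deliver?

P_in = √3·V·I·cosφ = 1.732 × 460 × 30.6 × 0.873 = 21283 W
P_out = η·P_in = 0.843 × 21283 = 17942 W

17.9 kW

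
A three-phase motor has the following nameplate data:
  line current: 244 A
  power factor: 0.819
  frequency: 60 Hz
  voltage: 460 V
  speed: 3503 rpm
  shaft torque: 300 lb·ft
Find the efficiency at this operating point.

93.7 %

τ = 300 lb·ft × 1.356 = 406.8 N·m
ω = 2π × 3503/60 = 366.8 rad/s; P_out = τω = 406.8 × 366.8 = 149214 W
P_in = √3·V_L·I_L·cosφ = 1.732 × 460 × 244 × 0.819 = 159213 W
η = P_out / P_in = 149214 / 159213 = 0.937 = 93.7%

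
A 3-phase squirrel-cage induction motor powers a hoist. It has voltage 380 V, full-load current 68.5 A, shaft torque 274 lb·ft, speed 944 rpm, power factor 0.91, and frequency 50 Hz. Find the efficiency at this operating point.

89.5 %

τ = 274 lb·ft × 1.356 = 371.5 N·m
ω = 2π × 944/60 = 98.86 rad/s; P_out = τω = 371.5 × 98.86 = 36726 W
P_in = √3·V_L·I_L·cosφ = 1.732 × 380 × 68.5 × 0.91 = 41026 W
η = P_out / P_in = 36726 / 41026 = 0.895 = 89.5%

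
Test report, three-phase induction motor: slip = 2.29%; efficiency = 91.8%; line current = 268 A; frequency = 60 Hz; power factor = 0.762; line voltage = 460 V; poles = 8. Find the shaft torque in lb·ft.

P_in = √3·V·I·cosφ = 1.732 × 460 × 268 × 0.762 = 162703 W
P_out = η·P_in = 0.918 × 162703 = 149361 W
n_s = 120×60/8 = 900 rpm; n = 900×(1−0.0229) = 879 rpm
ω = 2π×879/60 = 92.05 rad/s
τ = P_out/ω = 149361/92.05 = 1623 N·m
In lb·ft: 1623/1.356 = 1200 lb·ft

1200 lb·ft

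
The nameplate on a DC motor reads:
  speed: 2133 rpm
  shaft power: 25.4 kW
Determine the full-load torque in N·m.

ω = 2π × 2133/60 = 223.4 rad/s
τ = P/ω = 25400/223.4 = 114 N·m

114 N·m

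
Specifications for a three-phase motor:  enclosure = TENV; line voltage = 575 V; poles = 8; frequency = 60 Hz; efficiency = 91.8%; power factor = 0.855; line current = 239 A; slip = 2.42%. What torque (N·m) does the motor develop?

P_in = √3·V·I·cosφ = 1.732 × 575 × 239 × 0.855 = 203507 W
P_out = η·P_in = 0.918 × 203507 = 186819 W
n_s = 120×60/8 = 900 rpm; n = 900×(1−0.0242) = 878 rpm
ω = 2π×878/60 = 91.94 rad/s
τ = P_out/ω = 186819/91.94 = 2030 N·m

2030 N·m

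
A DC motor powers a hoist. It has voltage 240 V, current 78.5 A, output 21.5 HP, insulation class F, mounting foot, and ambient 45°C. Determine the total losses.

2.8 kW

P_in = V·I = 240×78.5 = 18840 W
P_out = 21.5×746 = 16039 W
Losses = P_in − P_out = 18840 − 16039 = 2801 W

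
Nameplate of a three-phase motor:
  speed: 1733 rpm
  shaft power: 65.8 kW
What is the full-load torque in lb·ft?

ω = 2π × 1733/60 = 181.5 rad/s
τ = P/ω = 65800/181.5 = 362.5 N·m
In lb·ft: 362.5/1.356 = 267 lb·ft

267 lb·ft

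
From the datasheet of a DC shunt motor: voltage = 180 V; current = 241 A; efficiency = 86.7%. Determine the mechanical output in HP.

P_in = V·I = 180 × 241 = 43380 W
P_out = η·P_in = 0.867 × 43380 = 37610 W
= 37610/746 = 50.4 HP

50.4 HP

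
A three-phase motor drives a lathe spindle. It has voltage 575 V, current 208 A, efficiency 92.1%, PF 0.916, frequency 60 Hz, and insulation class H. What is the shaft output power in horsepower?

P_in = √3·V·I·cosφ = 1.732 × 575 × 208 × 0.916 = 189747 W
P_out = η·P_in = 0.921 × 189747 = 174757 W
= 174757/746 = 234 HP

234 HP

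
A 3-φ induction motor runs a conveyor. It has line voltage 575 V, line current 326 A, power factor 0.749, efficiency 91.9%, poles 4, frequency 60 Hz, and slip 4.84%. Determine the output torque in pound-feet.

919 lb·ft

P_in = √3·V·I·cosφ = 1.732 × 575 × 326 × 0.749 = 243173 W
P_out = η·P_in = 0.919 × 243173 = 223476 W
n_s = 120×60/4 = 1800 rpm; n = 1800×(1−0.0484) = 1713 rpm
ω = 2π×1713/60 = 179.4 rad/s
τ = P_out/ω = 223476/179.4 = 1246 N·m
In lb·ft: 1246/1.356 = 919 lb·ft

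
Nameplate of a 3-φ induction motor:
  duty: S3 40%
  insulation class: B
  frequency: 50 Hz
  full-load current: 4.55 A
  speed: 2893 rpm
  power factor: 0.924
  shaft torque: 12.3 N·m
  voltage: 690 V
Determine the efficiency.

ω = 2π × 2893/60 = 303 rad/s; P_out = τω = 12.3 × 303 = 3727 W
P_in = √3·V_L·I_L·cosφ = 1.732 × 690 × 4.55 × 0.924 = 5024 W
η = P_out / P_in = 3727 / 5024 = 0.742 = 74.2%

74.2 %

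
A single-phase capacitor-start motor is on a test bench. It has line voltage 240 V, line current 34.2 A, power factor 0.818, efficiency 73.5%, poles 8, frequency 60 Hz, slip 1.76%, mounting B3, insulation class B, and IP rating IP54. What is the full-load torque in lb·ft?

P_in = V·I·cosφ = 240 × 34.2 × 0.818 = 6714 W
P_out = η·P_in = 0.735 × 6714 = 4935 W
n_s = 120×60/8 = 900 rpm; n = 900×(1−0.0176) = 884 rpm
ω = 2π×884/60 = 92.57 rad/s
τ = P_out/ω = 4935/92.57 = 53.31 N·m
In lb·ft: 53.31/1.356 = 39.3 lb·ft

39.3 lb·ft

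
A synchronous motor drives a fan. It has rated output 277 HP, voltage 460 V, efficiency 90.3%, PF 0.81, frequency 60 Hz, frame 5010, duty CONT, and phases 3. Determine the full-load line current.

355 A

P_out = 277 × 746 = 206642 W
P_in = P_out / η = 206642 / 0.903 = 228839 W
I_L = P_in / (√3·V_L·cosφ) = 228839 / (1.732 × 460 × 0.81) = 355 A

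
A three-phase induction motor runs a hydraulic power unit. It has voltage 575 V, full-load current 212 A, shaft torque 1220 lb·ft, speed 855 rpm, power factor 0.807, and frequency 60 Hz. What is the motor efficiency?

86.9 %

τ = 1220 lb·ft × 1.356 = 1654 N·m
ω = 2π × 855/60 = 89.54 rad/s; P_out = τω = 1654 × 89.54 = 148099 W
P_in = √3·V_L·I_L·cosφ = 1.732 × 575 × 212 × 0.807 = 170383 W
η = P_out / P_in = 148099 / 170383 = 0.869 = 86.9%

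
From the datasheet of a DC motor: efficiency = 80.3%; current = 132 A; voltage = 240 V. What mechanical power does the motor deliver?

25.4 kW

P_in = V·I = 240 × 132 = 31680 W
P_out = η·P_in = 0.803 × 31680 = 25439 W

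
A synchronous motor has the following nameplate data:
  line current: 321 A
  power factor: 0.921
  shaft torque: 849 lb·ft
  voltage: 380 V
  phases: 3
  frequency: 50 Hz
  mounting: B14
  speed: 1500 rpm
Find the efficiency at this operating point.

92.9 %

τ = 849 lb·ft × 1.356 = 1151 N·m
ω = 2π × 1500/60 = 157.1 rad/s; P_out = τω = 1151 × 157.1 = 180822 W
P_in = √3·V_L·I_L·cosφ = 1.732 × 380 × 321 × 0.921 = 194579 W
η = P_out / P_in = 180822 / 194579 = 0.929 = 92.9%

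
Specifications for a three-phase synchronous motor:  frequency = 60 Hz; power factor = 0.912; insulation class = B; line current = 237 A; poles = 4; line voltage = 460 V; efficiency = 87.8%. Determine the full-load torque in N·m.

802 N·m

P_in = √3·V·I·cosφ = 1.732 × 460 × 237 × 0.912 = 172206 W
P_out = η·P_in = 0.878 × 172206 = 151197 W
n = n_s = 120×60/4 = 1800 rpm (synchronous)
ω = 2π×1800/60 = 188.5 rad/s
τ = P_out/ω = 151197/188.5 = 802 N·m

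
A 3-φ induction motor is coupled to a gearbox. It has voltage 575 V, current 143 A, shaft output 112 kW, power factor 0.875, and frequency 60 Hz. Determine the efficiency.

89.9 %

P_out = 112 kW = 112000 W
P_in = √3·V_L·I_L·cosφ = 1.732 × 575 × 143 × 0.875 = 124612 W
η = P_out / P_in = 112000 / 124612 = 0.899 = 89.9%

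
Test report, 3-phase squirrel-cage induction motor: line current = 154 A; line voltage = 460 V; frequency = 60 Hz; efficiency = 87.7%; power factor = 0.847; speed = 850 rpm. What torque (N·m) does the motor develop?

1020 N·m

P_in = √3·V·I·cosφ = 1.732 × 460 × 154 × 0.847 = 103923 W
P_out = η·P_in = 0.877 × 103923 = 91140 W
n = 850 rpm
ω = 2π×850/60 = 89.01 rad/s
τ = P_out/ω = 91140/89.01 = 1020 N·m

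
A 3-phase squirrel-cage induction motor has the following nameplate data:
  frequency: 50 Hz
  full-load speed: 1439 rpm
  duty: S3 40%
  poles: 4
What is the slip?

4.07 %

n_s = 120f/p = 120×50/4 = 1500 rpm
s = (n_s − n)/n_s = (1500 − 1439)/1500 = 0.0407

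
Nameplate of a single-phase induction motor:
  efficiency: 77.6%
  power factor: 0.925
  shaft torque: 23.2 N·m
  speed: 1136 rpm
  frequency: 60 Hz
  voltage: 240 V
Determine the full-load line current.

16 A

ω = 2π×1136/60 = 119 rad/s; P_out = τω = 23.2 × 119 = 2761 W
P_in = P_out / η = 2761 / 0.776 = 3558 W
I = P_in / (V·cosφ) = 3558 / (240 × 0.925) = 16 A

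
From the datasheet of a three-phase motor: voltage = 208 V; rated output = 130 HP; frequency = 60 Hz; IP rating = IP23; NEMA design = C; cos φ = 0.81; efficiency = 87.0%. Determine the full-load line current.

382 A

P_out = 130 × 746 = 96980 W
P_in = P_out / η = 96980 / 0.870 = 111471 W
I_L = P_in / (√3·V_L·cosφ) = 111471 / (1.732 × 208 × 0.81) = 382 A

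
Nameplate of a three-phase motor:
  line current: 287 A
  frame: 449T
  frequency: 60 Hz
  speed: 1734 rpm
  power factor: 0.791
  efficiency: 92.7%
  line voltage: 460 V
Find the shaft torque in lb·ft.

681 lb·ft

P_in = √3·V·I·cosφ = 1.732 × 460 × 287 × 0.791 = 180869 W
P_out = η·P_in = 0.927 × 180869 = 167666 W
n = 1734 rpm
ω = 2π×1734/60 = 181.6 rad/s
τ = P_out/ω = 167666/181.6 = 923.3 N·m
In lb·ft: 923.3/1.356 = 681 lb·ft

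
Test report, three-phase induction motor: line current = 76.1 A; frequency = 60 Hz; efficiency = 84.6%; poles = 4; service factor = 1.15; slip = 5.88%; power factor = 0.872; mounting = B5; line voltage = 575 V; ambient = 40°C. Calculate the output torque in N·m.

P_in = √3·V·I·cosφ = 1.732 × 575 × 76.1 × 0.872 = 66087 W
P_out = η·P_in = 0.846 × 66087 = 55910 W
n_s = 120×60/4 = 1800 rpm; n = 1800×(1−0.0588) = 1694 rpm
ω = 2π×1694/60 = 177.4 rad/s
τ = P_out/ω = 55910/177.4 = 315 N·m

315 N·m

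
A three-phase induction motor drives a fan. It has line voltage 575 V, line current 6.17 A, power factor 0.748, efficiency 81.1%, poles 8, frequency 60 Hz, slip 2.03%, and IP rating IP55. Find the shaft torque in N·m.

40.4 N·m

P_in = √3·V·I·cosφ = 1.732 × 575 × 6.17 × 0.748 = 4596 W
P_out = η·P_in = 0.811 × 4596 = 3727 W
n_s = 120×60/8 = 900 rpm; n = 900×(1−0.0203) = 882 rpm
ω = 2π×882/60 = 92.36 rad/s
τ = P_out/ω = 3727/92.36 = 40.4 N·m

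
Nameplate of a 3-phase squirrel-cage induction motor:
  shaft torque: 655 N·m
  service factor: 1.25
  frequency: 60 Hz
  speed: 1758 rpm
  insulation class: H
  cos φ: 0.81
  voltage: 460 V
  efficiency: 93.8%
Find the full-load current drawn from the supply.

199 A

ω = 2π×1758/60 = 184.1 rad/s; P_out = τω = 655 × 184.1 = 120586 W
P_in = P_out / η = 120586 / 0.938 = 128557 W
I_L = P_in / (√3·V_L·cosφ) = 128557 / (1.732 × 460 × 0.81) = 199 A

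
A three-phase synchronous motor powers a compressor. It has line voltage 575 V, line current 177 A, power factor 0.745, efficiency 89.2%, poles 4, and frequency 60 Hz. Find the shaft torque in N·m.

P_in = √3·V·I·cosφ = 1.732 × 575 × 177 × 0.745 = 131324 W
P_out = η·P_in = 0.892 × 131324 = 117141 W
n = n_s = 120×60/4 = 1800 rpm (synchronous)
ω = 2π×1800/60 = 188.5 rad/s
τ = P_out/ω = 117141/188.5 = 621 N·m

621 N·m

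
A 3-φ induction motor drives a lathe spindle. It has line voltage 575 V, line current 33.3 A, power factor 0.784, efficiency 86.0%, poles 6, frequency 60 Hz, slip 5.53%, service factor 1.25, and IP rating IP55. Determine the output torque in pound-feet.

P_in = √3·V·I·cosφ = 1.732 × 575 × 33.3 × 0.784 = 26000 W
P_out = η·P_in = 0.86 × 26000 = 22360 W
n_s = 120×60/6 = 1200 rpm; n = 1200×(1−0.0553) = 1134 rpm
ω = 2π×1134/60 = 118.8 rad/s
τ = P_out/ω = 22360/118.8 = 188.2 N·m
In lb·ft: 188.2/1.356 = 139 lb·ft

139 lb·ft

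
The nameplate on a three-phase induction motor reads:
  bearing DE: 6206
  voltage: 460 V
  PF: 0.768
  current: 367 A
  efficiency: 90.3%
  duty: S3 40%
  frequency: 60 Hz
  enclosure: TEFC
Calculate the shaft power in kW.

203 kW

P_in = √3·V·I·cosφ = 1.732 × 460 × 367 × 0.768 = 224560 W
P_out = η·P_in = 0.903 × 224560 = 202778 W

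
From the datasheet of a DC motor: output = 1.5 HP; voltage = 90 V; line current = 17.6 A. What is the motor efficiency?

70.6 %

P_out = 1.5 × 746 = 1119 W
P_in = V·I = 90 × 17.6 = 1584 W
η = P_out / P_in = 1119 / 1584 = 0.706 = 70.6%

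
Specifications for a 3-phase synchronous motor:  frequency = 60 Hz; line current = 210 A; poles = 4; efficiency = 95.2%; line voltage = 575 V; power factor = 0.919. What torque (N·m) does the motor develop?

971 N·m

P_in = √3·V·I·cosφ = 1.732 × 575 × 210 × 0.919 = 192199 W
P_out = η·P_in = 0.952 × 192199 = 182973 W
n = n_s = 120×60/4 = 1800 rpm (synchronous)
ω = 2π×1800/60 = 188.5 rad/s
τ = P_out/ω = 182973/188.5 = 971 N·m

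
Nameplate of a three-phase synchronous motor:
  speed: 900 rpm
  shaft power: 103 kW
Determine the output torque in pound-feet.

806 lb·ft

ω = 2π × 900/60 = 94.25 rad/s
τ = P/ω = 103000/94.25 = 1093 N·m
In lb·ft: 1093/1.356 = 806 lb·ft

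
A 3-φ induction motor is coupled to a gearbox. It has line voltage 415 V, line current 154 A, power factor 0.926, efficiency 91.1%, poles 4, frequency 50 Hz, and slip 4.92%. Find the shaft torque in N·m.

P_in = √3·V·I·cosφ = 1.732 × 415 × 154 × 0.926 = 102501 W
P_out = η·P_in = 0.911 × 102501 = 93378 W
n_s = 120×50/4 = 1500 rpm; n = 1500×(1−0.0492) = 1426 rpm
ω = 2π×1426/60 = 149.3 rad/s
τ = P_out/ω = 93378/149.3 = 625 N·m

625 N·m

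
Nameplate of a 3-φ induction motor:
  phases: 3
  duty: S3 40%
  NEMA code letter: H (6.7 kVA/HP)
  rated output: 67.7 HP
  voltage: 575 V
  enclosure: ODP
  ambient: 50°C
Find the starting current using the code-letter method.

S_LR = 6.7 × 67.7 = 453.59 kVA
I_LR = S_LR/(√3·V_L) = 453590/(1.732×575) = 455 A

455 A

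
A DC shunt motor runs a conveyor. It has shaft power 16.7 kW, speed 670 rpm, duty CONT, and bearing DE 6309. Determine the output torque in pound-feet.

176 lb·ft

ω = 2π × 670/60 = 70.16 rad/s
τ = P/ω = 16700/70.16 = 238 N·m
In lb·ft: 238/1.356 = 176 lb·ft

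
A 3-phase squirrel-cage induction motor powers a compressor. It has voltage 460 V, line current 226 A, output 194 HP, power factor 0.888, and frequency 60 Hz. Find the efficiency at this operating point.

P_out = 194 × 746 = 144724 W
P_in = √3·V_L·I_L·cosφ = 1.732 × 460 × 226 × 0.888 = 159892 W
η = P_out / P_in = 144724 / 159892 = 0.905 = 90.5%

90.5 %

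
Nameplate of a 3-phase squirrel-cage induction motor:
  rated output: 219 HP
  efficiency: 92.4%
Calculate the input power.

177 kW

P_out = 219 × 746 = 163374 W
P_in = P_out/η = 163374/0.924 = 176812 W = 177 kW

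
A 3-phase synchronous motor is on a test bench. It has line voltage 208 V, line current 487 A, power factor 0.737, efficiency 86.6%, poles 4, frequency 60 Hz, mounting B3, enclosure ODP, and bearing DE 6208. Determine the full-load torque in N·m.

594 N·m

P_in = √3·V·I·cosφ = 1.732 × 208 × 487 × 0.737 = 129303 W
P_out = η·P_in = 0.866 × 129303 = 111976 W
n = n_s = 120×60/4 = 1800 rpm (synchronous)
ω = 2π×1800/60 = 188.5 rad/s
τ = P_out/ω = 111976/188.5 = 594 N·m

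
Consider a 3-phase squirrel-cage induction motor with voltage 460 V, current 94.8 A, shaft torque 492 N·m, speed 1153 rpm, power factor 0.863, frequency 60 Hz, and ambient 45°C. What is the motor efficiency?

ω = 2π × 1153/60 = 120.7 rad/s; P_out = τω = 492 × 120.7 = 59384 W
P_in = √3·V_L·I_L·cosφ = 1.732 × 460 × 94.8 × 0.863 = 65182 W
η = P_out / P_in = 59384 / 65182 = 0.911 = 91.1%

91.1 %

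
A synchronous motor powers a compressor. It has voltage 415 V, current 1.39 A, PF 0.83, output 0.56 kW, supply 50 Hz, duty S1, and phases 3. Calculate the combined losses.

269 W

P_in = √3·V·I·cosφ = 1.732×415×1.39×0.83 = 829 W
P_out = 560 W
Losses = P_in − P_out = 829 − 560 = 269 W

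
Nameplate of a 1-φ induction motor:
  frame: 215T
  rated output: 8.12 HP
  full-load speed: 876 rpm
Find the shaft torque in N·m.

P_out = 8.12 × 746 = 6058 W
ω = 2π × 876/60 = 91.73 rad/s
τ = P_out/ω = 6058/91.73 = 66 N·m

66 N·m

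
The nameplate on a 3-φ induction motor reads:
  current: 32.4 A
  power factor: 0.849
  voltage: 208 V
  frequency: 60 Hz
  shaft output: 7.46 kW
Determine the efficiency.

P_out = 7.46 kW = 7460 W
P_in = √3·V_L·I_L·cosφ = 1.732 × 208 × 32.4 × 0.849 = 9910 W
η = P_out / P_in = 7460 / 9910 = 0.753 = 75.3%

75.3 %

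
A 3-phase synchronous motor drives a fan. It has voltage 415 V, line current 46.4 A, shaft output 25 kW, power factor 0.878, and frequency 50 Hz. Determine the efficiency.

P_out = 25 kW = 25000 W
P_in = √3·V_L·I_L·cosφ = 1.732 × 415 × 46.4 × 0.878 = 29283 W
η = P_out / P_in = 25000 / 29283 = 0.854 = 85.4%

85.4 %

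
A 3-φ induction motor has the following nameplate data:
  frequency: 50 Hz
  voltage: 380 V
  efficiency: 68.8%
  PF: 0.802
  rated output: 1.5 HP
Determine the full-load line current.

3.08 A

P_out = 1.5 × 746 = 1119 W
P_in = P_out / η = 1119 / 0.688 = 1626 W
I_L = P_in / (√3·V_L·cosφ) = 1626 / (1.732 × 380 × 0.802) = 3.08 A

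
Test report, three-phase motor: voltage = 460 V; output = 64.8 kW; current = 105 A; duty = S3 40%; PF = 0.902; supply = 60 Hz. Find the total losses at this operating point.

P_in = √3·V·I·cosφ = 1.732×460×105×0.902 = 75457 W
P_out = 64800 W
Losses = P_in − P_out = 75457 − 64800 = 10657 W

10700 W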